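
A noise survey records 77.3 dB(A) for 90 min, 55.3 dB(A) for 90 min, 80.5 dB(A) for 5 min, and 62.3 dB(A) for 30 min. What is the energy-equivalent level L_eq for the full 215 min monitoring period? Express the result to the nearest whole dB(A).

74 dB(A)

L_eq = 10·log₁₀[(1/T)·Σ tᵢ·10^(Lᵢ/10)] with T = 215 min.
Σ tᵢ·10^(Lᵢ/10) = 90·10^(77.3/10) + 90·10^(55.3/10) + 5·10^(80.5/10) + 30·10^(62.3/10) = 5.476e+09.
L_eq = 10·log₁₀(5.476e+09/215) = 74.06 dB(A).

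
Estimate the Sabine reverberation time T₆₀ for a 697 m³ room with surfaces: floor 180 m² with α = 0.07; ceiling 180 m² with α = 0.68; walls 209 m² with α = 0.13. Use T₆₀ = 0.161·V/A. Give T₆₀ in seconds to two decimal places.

Total absorption A = 180·0.07 + 180·0.68 + 209·0.13 = 162.17 m² sabins.
T₆₀ = 0.161·V/A = 0.161·697/162.17 = 0.692 s.

0.69 s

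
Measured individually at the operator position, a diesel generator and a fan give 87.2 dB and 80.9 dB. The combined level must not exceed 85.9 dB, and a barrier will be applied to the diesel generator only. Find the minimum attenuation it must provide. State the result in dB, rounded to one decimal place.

The untreated sources together contribute 10^(80.9/10) = 1.230e+08, i.e. 80.90 dB.
The limit corresponds to 10^(85.9/10) = 3.890e+08; subtracting the fixed part leaves 2.660e+08 for the diesel generator, i.e. 84.25 dB.
Required insertion loss = 87.2 − 84.25 = 2.95 dB.

3.0 dB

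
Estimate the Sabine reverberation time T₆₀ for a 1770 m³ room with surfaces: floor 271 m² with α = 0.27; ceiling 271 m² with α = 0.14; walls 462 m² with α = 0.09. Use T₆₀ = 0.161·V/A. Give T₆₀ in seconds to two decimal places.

1.87 s

Summing Sᵢαᵢ: 271·0.27 + 271·0.14 + 462·0.09 = 152.69 m².
T₆₀ = 0.161 × 1770 / 152.69 = 1.866 s.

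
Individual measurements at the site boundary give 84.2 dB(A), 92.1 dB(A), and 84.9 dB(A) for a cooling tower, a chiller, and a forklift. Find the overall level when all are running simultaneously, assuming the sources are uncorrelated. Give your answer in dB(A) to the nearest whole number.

For uncorrelated sources the intensities add, so convert each level to linear form, sum, and take 10·log₁₀ of the total.
Σ 10^(L/10) = 10^(84.2/10) + 10^(92.1/10) + 10^(84.9/10) = 2.194e+09.
L_total = 10·log₁₀(2.194e+09) = 93.41 dB(A).

93 dB(A)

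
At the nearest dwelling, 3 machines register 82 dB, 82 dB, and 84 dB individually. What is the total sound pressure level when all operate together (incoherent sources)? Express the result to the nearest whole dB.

88 dB

For uncorrelated sources the intensities add, so convert each level to linear form, sum, and take 10·log₁₀ of the total.
Σ 10^(L/10) = 10^(82/10) + 10^(82/10) + 10^(84/10) = 5.682e+08.
L_total = 10·log₁₀(5.682e+08) = 87.54 dB.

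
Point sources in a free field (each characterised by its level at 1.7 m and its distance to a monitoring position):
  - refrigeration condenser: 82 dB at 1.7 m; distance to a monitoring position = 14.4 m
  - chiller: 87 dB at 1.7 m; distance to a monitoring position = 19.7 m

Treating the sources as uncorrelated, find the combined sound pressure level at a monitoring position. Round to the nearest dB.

Propagate each source to the receiver with L = L_ref − 20·log₁₀(r/r_ref), then add intensities.
refrigeration condenser: 82 − 20·log₁₀(14.4/1.7) = 82 − 18.56 = 63.44 dB.
chiller: 87 − 20·log₁₀(19.7/1.7) = 87 − 21.28 = 65.72 dB.
Σ 10^(L/10) = 5.941e+06 → L_total = 10·log₁₀(5.941e+06) = 67.74 dB.

68 dB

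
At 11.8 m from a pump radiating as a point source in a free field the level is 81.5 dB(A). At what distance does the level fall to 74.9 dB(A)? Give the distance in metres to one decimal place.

25.2 m

For a point source L₁ − L₂ = 20·log₁₀(r₂/r₁), so r₂ = r₁·10^((L₁−L₂)/20).
r₂ = 11.8·10^((81.5−74.9)/20) = 11.8·10^(6.6/20) = 25.23 m.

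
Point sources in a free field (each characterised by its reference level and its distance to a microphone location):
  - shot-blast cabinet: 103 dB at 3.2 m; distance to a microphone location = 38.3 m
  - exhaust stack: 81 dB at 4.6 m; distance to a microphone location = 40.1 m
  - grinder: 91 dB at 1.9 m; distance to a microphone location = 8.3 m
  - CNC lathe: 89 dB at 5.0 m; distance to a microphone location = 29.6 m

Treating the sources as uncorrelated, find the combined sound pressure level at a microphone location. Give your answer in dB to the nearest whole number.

First find each source's level at the receiver (point-source: −20·log₁₀(r/r_ref)), then combine on an intensity basis.
shot-blast cabinet: 103 − 20·log₁₀(38.3/3.2) = 103 − 21.56 = 81.44 dB.
exhaust stack: 81 − 20·log₁₀(40.1/4.6) = 81 − 18.81 = 62.19 dB.
grinder: 91 − 20·log₁₀(8.3/1.9) = 91 − 12.81 = 78.19 dB.
CNC lathe: 89 − 20·log₁₀(29.6/5.0) = 89 − 15.45 = 73.55 dB.
Σ 10^(L/10) = 2.296e+08 → L_total = 10·log₁₀(2.296e+08) = 83.61 dB.

84 dB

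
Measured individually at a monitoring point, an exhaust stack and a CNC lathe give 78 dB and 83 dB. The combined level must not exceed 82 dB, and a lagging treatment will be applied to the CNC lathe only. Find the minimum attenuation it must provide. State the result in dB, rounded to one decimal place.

The untreated sources together contribute 10^(78/10) = 6.310e+07, i.e. 78.00 dB.
To meet 82 dB overall, the treated CNC lathe may contribute at most 10^(82/10) − 6.310e+07 = 9.539e+07, i.e. 79.80 dB.
Required insertion loss = 83 − 79.80 = 3.20 dB.

3.2 dB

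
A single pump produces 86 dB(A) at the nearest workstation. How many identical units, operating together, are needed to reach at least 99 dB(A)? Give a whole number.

20

The shortfall is 99 − 86 = 13.0 dB, and N units add 10·log₁₀ N, so need 10·log₁₀ N ≥ 13.0.
N ≥ 10^(13.0/10) = 19.953, so N = 20.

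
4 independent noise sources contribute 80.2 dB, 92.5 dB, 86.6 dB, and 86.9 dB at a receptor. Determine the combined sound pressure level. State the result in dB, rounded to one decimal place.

Incoherent sources combine by intensity addition: L_total = 10·log₁₀(Σ 10^(L_i/10)).
Σ 10^(L/10) = 10^(80.2/10) + 10^(92.5/10) + 10^(86.6/10) + 10^(86.9/10) = 2.830e+09.
L_total = 10·log₁₀(2.830e+09) = 94.52 dB.

94.5 dB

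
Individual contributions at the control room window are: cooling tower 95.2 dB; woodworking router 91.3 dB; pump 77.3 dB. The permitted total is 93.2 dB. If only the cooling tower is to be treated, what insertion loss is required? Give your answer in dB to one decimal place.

Fixed contribution from the other sources: Σ 10^(L/10) = 10^(91.3/10) + 10^(77.3/10) = 1.403e+09 (91.47 dB).
The limit corresponds to 10^(93.2/10) = 2.089e+09; subtracting the fixed part leaves 6.866e+08 for the cooling tower, i.e. 88.37 dB.
Required insertion loss = 95.2 − 88.37 = 6.83 dB.

6.8 dB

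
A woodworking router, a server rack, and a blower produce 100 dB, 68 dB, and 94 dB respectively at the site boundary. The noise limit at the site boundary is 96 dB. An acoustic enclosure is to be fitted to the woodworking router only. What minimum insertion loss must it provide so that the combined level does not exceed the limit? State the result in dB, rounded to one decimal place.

8.3 dB

Fixed contribution from the other sources: Σ 10^(L/10) = 10^(68/10) + 10^(94/10) = 2.518e+09 (94.01 dB).
The limit corresponds to 10^(96/10) = 3.981e+09; subtracting the fixed part leaves 1.463e+09 for the woodworking router, i.e. 91.65 dB.
So the woodworking router must be reduced from 100 to 91.65 dB: IL = 8.35 dB.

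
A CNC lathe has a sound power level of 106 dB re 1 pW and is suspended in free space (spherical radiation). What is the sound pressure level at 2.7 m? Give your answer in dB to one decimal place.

L_p = L_w − 10·log₁₀(4π·r²) with r = 2.7 m.
4π·r² = 91.61 m², 10·log₁₀ of that is 19.619 dB.
L_p = 106 − 19.619 = 86.38 dB.

86.4 dB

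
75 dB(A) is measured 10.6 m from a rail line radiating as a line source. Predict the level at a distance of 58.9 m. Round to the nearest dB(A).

Cylindrical spreading from a line source gives a 10·log₁₀(r₂/r₁) drop.
L₂ = 75 − 10·log₁₀(58.9/10.6) = 75 − 7.448 = 67.55 dB(A).

68 dB(A)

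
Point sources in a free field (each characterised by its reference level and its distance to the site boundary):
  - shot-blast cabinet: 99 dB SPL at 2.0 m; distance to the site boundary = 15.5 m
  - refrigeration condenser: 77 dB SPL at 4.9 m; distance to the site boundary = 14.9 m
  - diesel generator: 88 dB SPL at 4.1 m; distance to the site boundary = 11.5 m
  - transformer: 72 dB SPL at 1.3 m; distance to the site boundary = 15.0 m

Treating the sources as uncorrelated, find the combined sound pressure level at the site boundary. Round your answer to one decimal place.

83.4 dB SPL

First find each source's level at the receiver (point-source: −20·log₁₀(r/r_ref)), then combine on an intensity basis.
shot-blast cabinet: 99 − 20·log₁₀(15.5/2.0) = 99 − 17.79 = 81.21 dB SPL.
refrigeration condenser: 77 − 20·log₁₀(14.9/4.9) = 77 − 9.66 = 67.34 dB SPL.
diesel generator: 88 − 20·log₁₀(11.5/4.1) = 88 − 8.96 = 79.04 dB SPL.
transformer: 72 − 20·log₁₀(15.0/1.3) = 72 − 21.24 = 50.76 dB SPL.
Σ 10^(L/10) = 2.180e+08 → L_total = 10·log₁₀(2.180e+08) = 83.38 dB SPL.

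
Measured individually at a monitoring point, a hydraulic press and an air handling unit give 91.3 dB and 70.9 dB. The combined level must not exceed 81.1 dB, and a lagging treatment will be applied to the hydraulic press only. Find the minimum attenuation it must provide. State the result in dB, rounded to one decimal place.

10.6 dB

Everything except the hydraulic press sums to 10^(70.9/10) = 1.230e+07 in linear terms, 70.90 dB.
The limit corresponds to 10^(81.1/10) = 1.288e+08; subtracting the fixed part leaves 1.165e+08 for the hydraulic press, i.e. 80.66 dB.
Required insertion loss = 91.3 − 80.66 = 10.64 dB.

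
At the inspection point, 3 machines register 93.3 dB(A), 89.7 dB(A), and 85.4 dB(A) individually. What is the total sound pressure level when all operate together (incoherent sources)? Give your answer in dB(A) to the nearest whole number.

Incoherent sources combine by intensity addition: L_total = 10·log₁₀(Σ 10^(L_i/10)).
Σ 10^(L/10) = 10^(93.3/10) + 10^(89.7/10) + 10^(85.4/10) = 3.418e+09.
L_total = 10·log₁₀(3.418e+09) = 95.34 dB(A).

95 dB(A)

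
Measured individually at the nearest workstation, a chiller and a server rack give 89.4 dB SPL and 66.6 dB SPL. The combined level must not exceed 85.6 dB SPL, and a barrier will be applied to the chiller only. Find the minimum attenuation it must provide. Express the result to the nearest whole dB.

4 dB

Fixed contribution from the other source: Σ 10^(L/10) = 10^(66.6/10) = 4.571e+06 (66.60 dB SPL).
The limit corresponds to 10^(85.6/10) = 3.631e+08; subtracting the fixed part leaves 3.585e+08 for the chiller, i.e. 85.54 dB SPL.
So the chiller must be reduced from 89.4 to 85.54 dB SPL: IL = 3.86 dB.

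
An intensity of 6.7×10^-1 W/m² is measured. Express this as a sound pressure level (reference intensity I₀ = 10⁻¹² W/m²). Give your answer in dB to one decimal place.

118.3 dB

L = 10·log₁₀(I/I₀) = 10·log₁₀(6.7×10^-1/10⁻¹²) = 10·log₁₀(6.7×10^11).
L = 10·(0.8261 + 11) = 118.26 dB.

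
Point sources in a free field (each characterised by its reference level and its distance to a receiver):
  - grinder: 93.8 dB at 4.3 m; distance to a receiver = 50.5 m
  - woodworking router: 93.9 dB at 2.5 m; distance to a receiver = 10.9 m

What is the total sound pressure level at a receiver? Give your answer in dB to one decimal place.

Apply inverse-square spreading to bring every level to the receiver, then sum 10^(L/10).
grinder: 93.8 − 20·log₁₀(50.5/4.3) = 93.8 − 21.40 = 72.40 dB.
woodworking router: 93.9 − 20·log₁₀(10.9/2.5) = 93.9 − 12.79 = 81.11 dB.
Σ 10^(L/10) = 1.465e+08 → L_total = 10·log₁₀(1.465e+08) = 81.66 dB.

81.7 dB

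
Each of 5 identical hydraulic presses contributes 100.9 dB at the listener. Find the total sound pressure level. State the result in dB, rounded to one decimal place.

With 5 equal, uncorrelated contributions the intensity is 5× that of one unit, giving a rise of 10·log₁₀ 5.
L_total = 100.9 + 10·log₁₀(5) = 100.9 + 6.990 = 107.89 dB.

107.9 dB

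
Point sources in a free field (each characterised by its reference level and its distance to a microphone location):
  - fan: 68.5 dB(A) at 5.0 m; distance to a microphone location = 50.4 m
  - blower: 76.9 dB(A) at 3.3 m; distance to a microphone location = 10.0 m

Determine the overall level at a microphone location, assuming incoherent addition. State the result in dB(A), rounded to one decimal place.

First find each source's level at the receiver (point-source: −20·log₁₀(r/r_ref)), then combine on an intensity basis.
fan: 68.5 − 20·log₁₀(50.4/5.0) = 68.5 − 20.07 = 48.43 dB(A).
blower: 76.9 − 20·log₁₀(10.0/3.3) = 76.9 − 9.63 = 67.27 dB(A).
Σ 10^(L/10) = 5.403e+06 → L_total = 10·log₁₀(5.403e+06) = 67.33 dB(A).

67.3 dB(A)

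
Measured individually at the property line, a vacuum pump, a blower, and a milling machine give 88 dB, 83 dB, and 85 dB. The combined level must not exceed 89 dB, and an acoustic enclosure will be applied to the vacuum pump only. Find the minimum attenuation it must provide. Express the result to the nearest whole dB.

4 dB

The untreated sources together contribute 10^(83/10) + 10^(85/10) = 5.158e+08, i.e. 87.12 dB.
To meet 89 dB overall, the treated vacuum pump may contribute at most 10^(89/10) − 5.158e+08 = 2.786e+08, i.e. 84.45 dB.
So the vacuum pump must be reduced from 88 to 84.45 dB: IL = 3.55 dB.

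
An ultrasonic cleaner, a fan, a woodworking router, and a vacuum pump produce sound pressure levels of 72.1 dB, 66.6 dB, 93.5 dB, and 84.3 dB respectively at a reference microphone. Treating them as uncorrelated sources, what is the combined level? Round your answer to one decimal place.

Incoherent sources combine by intensity addition: L_total = 10·log₁₀(Σ 10^(L_i/10)).
Σ 10^(L/10) = 10^(72.1/10) + 10^(66.6/10) + 10^(93.5/10) + 10^(84.3/10) = 2.529e+09.
L_total = 10·log₁₀(2.529e+09) = 94.03 dB.

94.0 dB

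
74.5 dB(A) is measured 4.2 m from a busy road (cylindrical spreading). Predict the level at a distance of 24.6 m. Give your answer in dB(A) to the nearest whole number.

For a line source, L₂ = L₁ − 10·log₁₀(r₂/r₁).
L₂ = 74.5 − 10·log₁₀(24.6/4.2) = 74.5 − 7.677 = 66.82 dB(A).

67 dB(A)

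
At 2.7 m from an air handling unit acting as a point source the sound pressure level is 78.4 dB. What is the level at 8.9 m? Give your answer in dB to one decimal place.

68.0 dB

Point-source attenuation: ΔL = 20·log₁₀(r₂/r₁) = 20·log₁₀(8.9/2.7) = 10.361 dB.
L₂ = 78.4 − 20·log₁₀(8.9/2.7) = 78.4 − 10.361 = 68.04 dB.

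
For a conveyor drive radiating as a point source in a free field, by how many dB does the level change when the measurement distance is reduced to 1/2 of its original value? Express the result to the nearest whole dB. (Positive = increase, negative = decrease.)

+6 dB

With spherical spreading the level changes by −20·log₁₀(r₂/r₁).
ΔL = −20·log₁₀(0.5) = +6.02 dB.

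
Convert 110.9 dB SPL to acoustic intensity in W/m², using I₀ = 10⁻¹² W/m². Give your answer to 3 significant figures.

I/I₀ = 10^(110.9/10) = 1.23e+11, so I = 1.23e+11 × 10⁻¹² W/m².

0.123 W/m²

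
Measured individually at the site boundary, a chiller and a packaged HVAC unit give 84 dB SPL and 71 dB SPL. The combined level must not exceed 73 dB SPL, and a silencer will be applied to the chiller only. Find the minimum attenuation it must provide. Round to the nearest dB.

15 dB

Fixed contribution from the other source: Σ 10^(L/10) = 10^(71/10) = 1.259e+07 (71.00 dB SPL).
To meet 73 dB SPL overall, the treated chiller may contribute at most 10^(73/10) − 1.259e+07 = 7.363e+06, i.e. 68.67 dB SPL.
So the chiller must be reduced from 84 to 68.67 dB SPL: IL = 15.33 dB.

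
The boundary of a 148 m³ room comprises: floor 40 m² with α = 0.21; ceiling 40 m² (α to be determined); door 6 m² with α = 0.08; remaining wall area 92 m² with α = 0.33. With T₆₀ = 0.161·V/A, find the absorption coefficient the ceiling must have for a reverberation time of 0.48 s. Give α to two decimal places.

0.26

Required total absorption A = 0.161·148/0.48 = 49.64 m².
Absorption from the other surfaces = 40·0.21 + 6·0.08 + 92·0.33 = 39.24 m², so the ceiling must supply 10.40 m² over 40 m².
α = 10.40/40 = 0.260.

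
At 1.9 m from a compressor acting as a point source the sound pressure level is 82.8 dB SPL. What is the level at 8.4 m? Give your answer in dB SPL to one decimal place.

For a point source, L₂ = L₁ − 20·log₁₀(r₂/r₁).
L₂ = 82.8 − 20·log₁₀(8.4/1.9) = 82.8 − 12.911 = 69.89 dB SPL.

69.9 dB SPL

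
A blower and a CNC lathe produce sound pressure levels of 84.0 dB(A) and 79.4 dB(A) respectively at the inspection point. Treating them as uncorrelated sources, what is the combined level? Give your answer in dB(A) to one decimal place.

85.3 dB(A)

For uncorrelated sources the intensities add, so convert each level to linear form, sum, and take 10·log₁₀ of the total.
Σ 10^(L/10) = 10^(84.0/10) + 10^(79.4/10) = 3.383e+08.
L_total = 10·log₁₀(3.383e+08) = 85.29 dB(A).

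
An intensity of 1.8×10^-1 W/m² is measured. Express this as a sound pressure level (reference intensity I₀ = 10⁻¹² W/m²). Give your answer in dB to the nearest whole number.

113 dB

I/I₀ = 1.8×10^-1/10⁻¹² = 1.8×10^11, and L = 10·log₁₀(I/I₀).
L = 10·(0.2553 + 11) = 112.55 dB.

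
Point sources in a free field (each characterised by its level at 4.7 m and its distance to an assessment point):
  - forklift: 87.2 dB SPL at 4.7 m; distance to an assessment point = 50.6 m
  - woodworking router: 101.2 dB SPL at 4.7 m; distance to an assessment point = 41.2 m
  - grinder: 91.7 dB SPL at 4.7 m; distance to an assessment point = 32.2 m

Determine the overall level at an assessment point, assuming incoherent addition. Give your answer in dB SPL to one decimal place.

83.2 dB SPL

First find each source's level at the receiver (point-source: −20·log₁₀(r/r_ref)), then combine on an intensity basis.
forklift: 87.2 − 20·log₁₀(50.6/4.7) = 87.2 − 20.64 = 66.56 dB SPL.
woodworking router: 101.2 − 20·log₁₀(41.2/4.7) = 101.2 − 18.86 = 82.34 dB SPL.
grinder: 91.7 − 20·log₁₀(32.2/4.7) = 91.7 − 16.72 = 74.98 dB SPL.
Σ 10^(L/10) = 2.076e+08 → L_total = 10·log₁₀(2.076e+08) = 83.17 dB SPL.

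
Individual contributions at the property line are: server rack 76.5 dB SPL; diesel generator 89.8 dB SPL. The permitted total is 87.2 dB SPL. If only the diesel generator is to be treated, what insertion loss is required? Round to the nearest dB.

3 dB

Fixed contribution from the other source: Σ 10^(L/10) = 10^(76.5/10) = 4.467e+07 (76.50 dB SPL).
The limit corresponds to 10^(87.2/10) = 5.248e+08; subtracting the fixed part leaves 4.801e+08 for the diesel generator, i.e. 86.81 dB SPL.
Required insertion loss = 89.8 − 86.81 = 2.99 dB.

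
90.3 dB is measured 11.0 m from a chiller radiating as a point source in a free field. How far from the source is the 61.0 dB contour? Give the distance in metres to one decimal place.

320.9 m

For a point source L₁ − L₂ = 20·log₁₀(r₂/r₁), so r₂ = r₁·10^((L₁−L₂)/20).
r₂ = 11.0·10^((90.3−61.0)/20) = 11.0·10^(29.3/20) = 320.92 m.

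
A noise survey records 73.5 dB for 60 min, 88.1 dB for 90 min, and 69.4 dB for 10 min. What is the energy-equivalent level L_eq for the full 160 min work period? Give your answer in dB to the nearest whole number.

The energy average is taken in the linear domain: L_eq = 10·log₁₀[(Σ tᵢ·10^(Lᵢ/10))/T], T = 160 min.
Σ tᵢ·10^(Lᵢ/10) = 60·10^(73.5/10) + 90·10^(88.1/10) + 10·10^(69.4/10) = 5.954e+10.
L_eq = 10·log₁₀(5.954e+10/160) = 85.71 dB.

86 dB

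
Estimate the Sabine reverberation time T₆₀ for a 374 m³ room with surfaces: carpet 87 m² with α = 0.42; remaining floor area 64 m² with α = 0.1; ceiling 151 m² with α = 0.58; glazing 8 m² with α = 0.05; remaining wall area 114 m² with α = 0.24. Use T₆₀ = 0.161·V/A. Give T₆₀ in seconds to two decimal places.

Summing Sᵢαᵢ: 87·0.42 + 64·0.1 + 151·0.58 + 8·0.05 + 114·0.24 = 158.28 m².
T₆₀ = 0.161·V/A = 0.161·374/158.28 = 0.380 s.

0.38 s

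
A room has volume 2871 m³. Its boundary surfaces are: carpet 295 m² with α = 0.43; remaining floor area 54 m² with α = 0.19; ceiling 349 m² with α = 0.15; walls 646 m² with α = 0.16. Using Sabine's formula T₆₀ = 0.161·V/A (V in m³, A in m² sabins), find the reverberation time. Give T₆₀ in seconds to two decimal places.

A = Σ Sᵢαᵢ = 295·0.43 + 54·0.19 + 349·0.15 + 646·0.16 = 292.82 m².
T₆₀ = 0.161 × 2871 / 292.82 = 1.579 s.

1.58 s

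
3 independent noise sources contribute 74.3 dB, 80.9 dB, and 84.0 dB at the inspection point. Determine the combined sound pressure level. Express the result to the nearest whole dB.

For uncorrelated sources the intensities add, so convert each level to linear form, sum, and take 10·log₁₀ of the total.
Σ 10^(L/10) = 10^(74.3/10) + 10^(80.9/10) + 10^(84.0/10) = 4.011e+08.
L_total = 10·log₁₀(4.011e+08) = 86.03 dB.

86 dB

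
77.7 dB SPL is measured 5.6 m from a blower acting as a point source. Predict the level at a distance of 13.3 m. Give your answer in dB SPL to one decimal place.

For a point source, L₂ = L₁ − 20·log₁₀(r₂/r₁).
L₂ = 77.7 − 20·log₁₀(13.3/5.6) = 77.7 − 7.513 = 70.19 dB SPL.

70.2 dB SPL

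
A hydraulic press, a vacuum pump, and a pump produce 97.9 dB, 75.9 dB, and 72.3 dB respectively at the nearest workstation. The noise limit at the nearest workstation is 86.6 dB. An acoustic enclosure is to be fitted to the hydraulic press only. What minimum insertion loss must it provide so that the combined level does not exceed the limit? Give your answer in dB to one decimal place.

11.9 dB

Fixed contribution from the other sources: Σ 10^(L/10) = 10^(75.9/10) + 10^(72.3/10) = 5.589e+07 (77.47 dB).
To meet 86.6 dB overall, the treated hydraulic press may contribute at most 10^(86.6/10) − 5.589e+07 = 4.012e+08, i.e. 86.03 dB.
Required insertion loss = 97.9 − 86.03 = 11.87 dB.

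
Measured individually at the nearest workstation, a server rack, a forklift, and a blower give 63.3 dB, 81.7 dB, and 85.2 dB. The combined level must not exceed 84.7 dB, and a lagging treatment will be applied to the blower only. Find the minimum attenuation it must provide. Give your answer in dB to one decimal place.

Fixed contribution from the other sources: Σ 10^(L/10) = 10^(63.3/10) + 10^(81.7/10) = 1.500e+08 (81.76 dB).
To meet 84.7 dB overall, the treated blower may contribute at most 10^(84.7/10) − 1.500e+08 = 1.451e+08, i.e. 81.62 dB.
So the blower must be reduced from 85.2 to 81.62 dB: IL = 3.58 dB.

3.6 dB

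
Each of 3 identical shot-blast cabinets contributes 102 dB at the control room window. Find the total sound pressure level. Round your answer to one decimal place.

N identical incoherent sources raise the level by 10·log₁₀ N.
L_total = 102 + 10·log₁₀(3) = 102 + 4.771 = 106.77 dB.

106.8 dB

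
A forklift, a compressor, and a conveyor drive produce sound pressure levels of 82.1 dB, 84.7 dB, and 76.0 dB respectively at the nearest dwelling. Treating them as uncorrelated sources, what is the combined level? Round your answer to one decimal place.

Incoherent sources combine by intensity addition: L_total = 10·log₁₀(Σ 10^(L_i/10)).
Σ 10^(L/10) = 10^(82.1/10) + 10^(84.7/10) + 10^(76.0/10) = 4.971e+08.
L_total = 10·log₁₀(4.971e+08) = 86.96 dB.

87.0 dB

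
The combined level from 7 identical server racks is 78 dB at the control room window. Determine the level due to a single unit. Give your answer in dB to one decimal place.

7 equal contributions raise the level by 10·log₁₀ 7 = 8.451 dB, so each unit alone gives 78 − 8.451.

69.5 dB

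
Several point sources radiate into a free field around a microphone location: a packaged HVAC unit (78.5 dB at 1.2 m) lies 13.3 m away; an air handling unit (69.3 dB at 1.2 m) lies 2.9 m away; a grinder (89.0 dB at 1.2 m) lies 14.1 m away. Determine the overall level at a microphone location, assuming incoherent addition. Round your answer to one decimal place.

Propagate each source to the receiver with L = L_ref − 20·log₁₀(r/r_ref), then add intensities.
packaged HVAC unit: 78.5 − 20·log₁₀(13.3/1.2) = 78.5 − 20.89 = 57.61 dB.
air handling unit: 69.3 − 20·log₁₀(2.9/1.2) = 69.3 − 7.66 = 61.64 dB.
grinder: 89.0 − 20·log₁₀(14.1/1.2) = 89.0 − 21.40 = 67.60 dB.
Σ 10^(L/10) = 7.787e+06 → L_total = 10·log₁₀(7.787e+06) = 68.91 dB.

68.9 dB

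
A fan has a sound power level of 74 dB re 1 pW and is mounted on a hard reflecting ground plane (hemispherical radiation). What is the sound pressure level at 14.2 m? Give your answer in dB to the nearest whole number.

43 dB

Free-field hemispherical radiation: L_p = L_w − 10·log₁₀(2π·r²), r = 14.2 m.
2π·r² = 1267 m², 10·log₁₀ of that is 31.028 dB.
L_p = 74 − 31.028 = 42.97 dB.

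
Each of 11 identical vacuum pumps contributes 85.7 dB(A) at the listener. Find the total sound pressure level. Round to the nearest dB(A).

With 11 equal, uncorrelated contributions the intensity is 11× that of one unit, giving a rise of 10·log₁₀ 11.
L_total = 85.7 + 10·log₁₀(11) = 85.7 + 10.414 = 96.11 dB(A).

96 dB(A)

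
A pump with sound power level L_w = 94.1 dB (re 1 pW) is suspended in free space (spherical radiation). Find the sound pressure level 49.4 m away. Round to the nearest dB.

L_p = L_w − 10·log₁₀(4π·r²) with r = 49.4 m.
4π·r² = 3.067e+04 m², 10·log₁₀ of that is 44.867 dB.
L_p = 94.1 − 44.867 = 49.23 dB.

49 dB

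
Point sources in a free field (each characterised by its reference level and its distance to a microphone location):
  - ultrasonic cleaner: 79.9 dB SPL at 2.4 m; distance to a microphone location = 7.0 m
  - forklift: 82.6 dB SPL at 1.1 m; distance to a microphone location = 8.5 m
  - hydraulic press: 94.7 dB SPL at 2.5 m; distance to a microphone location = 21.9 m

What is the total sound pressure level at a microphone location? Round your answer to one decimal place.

Propagate each source to the receiver with L = L_ref − 20·log₁₀(r/r_ref), then add intensities.
ultrasonic cleaner: 79.9 − 20·log₁₀(7.0/2.4) = 79.9 − 9.30 = 70.60 dB SPL.
forklift: 82.6 − 20·log₁₀(8.5/1.1) = 82.6 − 17.76 = 64.84 dB SPL.
hydraulic press: 94.7 − 20·log₁₀(21.9/2.5) = 94.7 − 18.85 = 75.85 dB SPL.
Σ 10^(L/10) = 5.299e+07 → L_total = 10·log₁₀(5.299e+07) = 77.24 dB SPL.

77.2 dB SPL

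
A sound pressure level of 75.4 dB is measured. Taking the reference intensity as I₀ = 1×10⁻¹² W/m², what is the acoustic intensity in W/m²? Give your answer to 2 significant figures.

I = I₀·10^(L/10) = 10⁻¹² × 10^(75.4/10) = 10^(-4.460).

3.5e-05 W/m²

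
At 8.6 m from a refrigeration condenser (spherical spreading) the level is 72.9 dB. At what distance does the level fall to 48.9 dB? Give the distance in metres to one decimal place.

136.3 m

For a point source L₁ − L₂ = 20·log₁₀(r₂/r₁), so r₂ = r₁·10^((L₁−L₂)/20).
r₂ = 8.6·10^((72.9−48.9)/20) = 8.6·10^(24.0/20) = 136.30 m.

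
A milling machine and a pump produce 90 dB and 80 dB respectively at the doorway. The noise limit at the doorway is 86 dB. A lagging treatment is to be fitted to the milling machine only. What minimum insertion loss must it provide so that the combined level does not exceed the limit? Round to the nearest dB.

The untreated sources together contribute 10^(80/10) = 1.000e+08, i.e. 80.00 dB.
The limit corresponds to 10^(86/10) = 3.981e+08; subtracting the fixed part leaves 2.981e+08 for the milling machine, i.e. 84.74 dB.
Required insertion loss = 90 − 84.74 = 5.26 dB.

5 dB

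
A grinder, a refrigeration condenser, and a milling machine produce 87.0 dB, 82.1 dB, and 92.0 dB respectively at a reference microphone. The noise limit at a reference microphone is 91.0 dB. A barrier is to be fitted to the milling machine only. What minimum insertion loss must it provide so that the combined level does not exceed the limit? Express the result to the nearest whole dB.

Fixed contribution from the other sources: Σ 10^(L/10) = 10^(87.0/10) + 10^(82.1/10) = 6.634e+08 (88.22 dB).
To meet 91.0 dB overall, the treated milling machine may contribute at most 10^(91.0/10) − 6.634e+08 = 5.956e+08, i.e. 87.75 dB.
Required insertion loss = 92.0 − 87.75 = 4.25 dB.

4 dB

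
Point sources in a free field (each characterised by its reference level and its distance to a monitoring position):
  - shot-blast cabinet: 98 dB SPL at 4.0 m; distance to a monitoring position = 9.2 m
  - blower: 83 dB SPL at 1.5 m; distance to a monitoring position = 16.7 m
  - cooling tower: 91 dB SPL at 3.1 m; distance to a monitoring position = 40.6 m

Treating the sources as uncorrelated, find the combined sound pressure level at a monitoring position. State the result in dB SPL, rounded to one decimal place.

90.8 dB SPL

Apply inverse-square spreading to bring every level to the receiver, then sum 10^(L/10).
shot-blast cabinet: 98 − 20·log₁₀(9.2/4.0) = 98 − 7.23 = 90.77 dB SPL.
blower: 83 − 20·log₁₀(16.7/1.5) = 83 − 20.93 = 62.07 dB SPL.
cooling tower: 91 − 20·log₁₀(40.6/3.1) = 91 − 22.34 = 68.66 dB SPL.
Σ 10^(L/10) = 1.202e+09 → L_total = 10·log₁₀(1.202e+09) = 90.80 dB SPL.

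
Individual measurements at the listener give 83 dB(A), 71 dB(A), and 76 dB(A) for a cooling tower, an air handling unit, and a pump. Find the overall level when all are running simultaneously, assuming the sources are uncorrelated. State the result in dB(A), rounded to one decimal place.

For uncorrelated sources the intensities add, so convert each level to linear form, sum, and take 10·log₁₀ of the total.
Σ 10^(L/10) = 10^(83/10) + 10^(71/10) + 10^(76/10) = 2.519e+08.
L_total = 10·log₁₀(2.519e+08) = 84.01 dB(A).

84.0 dB(A)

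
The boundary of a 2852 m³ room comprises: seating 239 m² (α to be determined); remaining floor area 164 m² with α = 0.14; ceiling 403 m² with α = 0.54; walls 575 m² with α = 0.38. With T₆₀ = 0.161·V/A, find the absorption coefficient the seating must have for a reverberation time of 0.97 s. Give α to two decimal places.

From T₆₀ = 0.161·V/A, the target T₆₀ = 0.97 s needs A = 0.161·2852/0.97 = 473.37 m².
Absorption from the other surfaces = 164·0.14 + 403·0.54 + 575·0.38 = 459.08 m², so the seating must supply 14.29 m² over 239 m².
α = 14.29/239 = 0.060.

0.06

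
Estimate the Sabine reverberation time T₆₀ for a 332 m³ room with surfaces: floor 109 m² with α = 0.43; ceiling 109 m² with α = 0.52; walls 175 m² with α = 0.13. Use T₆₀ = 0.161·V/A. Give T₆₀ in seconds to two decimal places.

0.42 s

Total absorption A = 109·0.43 + 109·0.52 + 175·0.13 = 126.30 m² sabins.
T₆₀ = 0.161·V/A = 0.161·332/126.30 = 0.423 s.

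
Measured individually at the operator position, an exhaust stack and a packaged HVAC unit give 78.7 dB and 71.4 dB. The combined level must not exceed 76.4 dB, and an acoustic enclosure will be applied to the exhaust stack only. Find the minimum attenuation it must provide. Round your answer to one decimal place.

Everything except the exhaust stack sums to 10^(71.4/10) = 1.380e+07 in linear terms, 71.40 dB.
To meet 76.4 dB overall, the treated exhaust stack may contribute at most 10^(76.4/10) − 1.380e+07 = 2.985e+07, i.e. 74.75 dB.
So the exhaust stack must be reduced from 78.7 to 74.75 dB: IL = 3.95 dB.

4.0 dB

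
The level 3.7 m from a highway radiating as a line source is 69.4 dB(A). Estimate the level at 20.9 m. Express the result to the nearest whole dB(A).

62 dB(A)

Line-source attenuation: ΔL = 10·log₁₀(r₂/r₁) = 10·log₁₀(20.9/3.7) = 7.519 dB.
L₂ = 69.4 − 10·log₁₀(20.9/3.7) = 69.4 − 7.519 = 61.88 dB(A).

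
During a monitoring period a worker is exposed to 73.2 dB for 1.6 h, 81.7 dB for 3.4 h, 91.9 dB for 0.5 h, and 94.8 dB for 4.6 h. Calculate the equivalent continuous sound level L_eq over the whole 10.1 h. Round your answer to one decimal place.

91.8 dB

L_eq = 10·log₁₀[(1/T)·Σ tᵢ·10^(Lᵢ/10)] with T = 10.1 h.
Σ tᵢ·10^(Lᵢ/10) = 1.6·10^(73.2/10) + 3.4·10^(81.7/10) + 0.5·10^(91.9/10) + 4.6·10^(94.8/10) = 1.520e+10.
L_eq = 10·log₁₀(1.520e+10/10.1) = 91.78 dB.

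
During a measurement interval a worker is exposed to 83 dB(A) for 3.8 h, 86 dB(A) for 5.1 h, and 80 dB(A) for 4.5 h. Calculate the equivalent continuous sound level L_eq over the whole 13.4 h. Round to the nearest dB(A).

L_eq = 10·log₁₀[(1/T)·Σ tᵢ·10^(Lᵢ/10)] with T = 13.4 h.
Σ tᵢ·10^(Lᵢ/10) = 3.8·10^(83/10) + 5.1·10^(86/10) + 4.5·10^(80/10) = 3.239e+09.
L_eq = 10·log₁₀(3.239e+09/13.4) = 83.83 dB(A).

84 dB(A)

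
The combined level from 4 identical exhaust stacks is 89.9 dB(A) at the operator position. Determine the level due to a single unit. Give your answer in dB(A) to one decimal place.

83.9 dB(A)

Dividing the total intensity by 4 lowers the level by 10·log₁₀ 4 = 6.021 dB: L₁ = 89.9 − 6.021.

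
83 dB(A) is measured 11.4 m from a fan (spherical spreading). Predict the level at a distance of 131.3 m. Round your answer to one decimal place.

Point-source attenuation: ΔL = 20·log₁₀(r₂/r₁) = 20·log₁₀(131.3/11.4) = 21.227 dB.
L₂ = 83 − 20·log₁₀(131.3/11.4) = 83 − 21.227 = 61.77 dB(A).

61.8 dB(A)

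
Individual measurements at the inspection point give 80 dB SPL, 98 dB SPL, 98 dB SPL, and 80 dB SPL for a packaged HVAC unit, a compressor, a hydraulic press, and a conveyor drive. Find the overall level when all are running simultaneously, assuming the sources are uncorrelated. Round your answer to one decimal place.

101.1 dB SPL

Incoherent sources combine by intensity addition: L_total = 10·log₁₀(Σ 10^(L_i/10)).
Σ 10^(L/10) = 10^(80/10) + 10^(98/10) + 10^(98/10) + 10^(80/10) = 1.282e+10.
L_total = 10·log₁₀(1.282e+10) = 101.08 dB SPL.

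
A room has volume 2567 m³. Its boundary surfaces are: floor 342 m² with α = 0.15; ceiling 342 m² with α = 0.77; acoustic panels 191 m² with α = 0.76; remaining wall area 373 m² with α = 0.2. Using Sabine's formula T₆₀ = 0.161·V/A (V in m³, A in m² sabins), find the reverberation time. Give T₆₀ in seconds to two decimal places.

0.77 s

Total absorption A = 342·0.15 + 342·0.77 + 191·0.76 + 373·0.2 = 534.40 m² sabins.
T₆₀ = 0.161·V/A = 0.161·2567/534.40 = 0.773 s.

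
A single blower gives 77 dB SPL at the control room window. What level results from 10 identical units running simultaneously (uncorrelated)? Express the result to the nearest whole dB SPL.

N identical incoherent sources raise the level by 10·log₁₀ N.
L_total = 77 + 10·log₁₀(10) = 77 + 10.000 = 87.00 dB SPL.

87 dB SPL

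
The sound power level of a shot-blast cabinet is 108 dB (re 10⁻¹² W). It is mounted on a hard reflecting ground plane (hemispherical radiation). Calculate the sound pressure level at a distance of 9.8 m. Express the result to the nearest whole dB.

80 dB

Free-field hemispherical radiation: L_p = L_w − 10·log₁₀(2π·r²), r = 9.8 m.
2π·r² = 603.4 m², 10·log₁₀ of that is 27.806 dB.
L_p = 108 − 27.806 = 80.19 dB.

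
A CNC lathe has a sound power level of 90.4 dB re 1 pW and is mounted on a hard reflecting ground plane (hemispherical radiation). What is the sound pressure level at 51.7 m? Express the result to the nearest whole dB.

Free-field hemispherical radiation: L_p = L_w − 10·log₁₀(2π·r²), r = 51.7 m.
2π·r² = 1.679e+04 m², 10·log₁₀ of that is 42.252 dB.
L_p = 90.4 − 42.252 = 48.15 dB.

48 dB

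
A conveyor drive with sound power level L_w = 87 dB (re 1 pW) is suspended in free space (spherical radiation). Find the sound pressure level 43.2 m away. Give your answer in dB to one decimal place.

43.3 dB

L_p = L_w − 10·log₁₀(4π·r²) with r = 43.2 m.
4π·r² = 2.345e+04 m², 10·log₁₀ of that is 43.702 dB.
L_p = 87 − 43.702 = 43.30 dB.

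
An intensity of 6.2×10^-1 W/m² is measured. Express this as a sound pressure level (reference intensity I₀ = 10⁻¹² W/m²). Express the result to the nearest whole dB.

Dividing by I₀ shifts the exponent by 12: I/I₀ = 6.2×10^11.
L = 10·(0.7924 + 11) = 117.92 dB.

118 dB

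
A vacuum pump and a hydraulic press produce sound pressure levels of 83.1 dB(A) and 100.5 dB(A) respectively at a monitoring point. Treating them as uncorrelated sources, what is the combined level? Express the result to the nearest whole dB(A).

101 dB(A)

For uncorrelated sources the intensities add, so convert each level to linear form, sum, and take 10·log₁₀ of the total.
Σ 10^(L/10) = 10^(83.1/10) + 10^(100.5/10) = 1.142e+10.
L_total = 10·log₁₀(1.142e+10) = 100.58 dB(A).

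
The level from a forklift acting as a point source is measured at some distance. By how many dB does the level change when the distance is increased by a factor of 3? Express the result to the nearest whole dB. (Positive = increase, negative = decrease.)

-10 dB

A point source loses 6 dB per doubling of distance; generally ΔL = −20·log₁₀(r₂/r₁).
ΔL = −20·log₁₀(3) = -9.54 dB.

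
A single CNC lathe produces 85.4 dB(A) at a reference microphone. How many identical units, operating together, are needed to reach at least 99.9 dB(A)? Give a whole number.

Need L₁ + 10·log₁₀ N ≥ 99.9, i.e. log₁₀ N ≥ 1.45.
N ≥ 10^(14.5/10) = 28.184, so N = 29.

29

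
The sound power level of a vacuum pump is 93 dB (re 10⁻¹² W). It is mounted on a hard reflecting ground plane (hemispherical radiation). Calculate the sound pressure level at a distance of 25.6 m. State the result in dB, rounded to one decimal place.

56.9 dB

L_p = L_w − 10·log₁₀(2π·r²) with r = 25.6 m.
2π·r² = 4118 m², 10·log₁₀ of that is 36.147 dB.
L_p = 93 − 36.147 = 56.85 dB.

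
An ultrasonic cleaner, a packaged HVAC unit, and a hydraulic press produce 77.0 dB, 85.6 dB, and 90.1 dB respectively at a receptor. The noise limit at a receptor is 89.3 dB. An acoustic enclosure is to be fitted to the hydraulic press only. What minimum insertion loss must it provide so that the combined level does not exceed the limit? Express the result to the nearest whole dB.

The untreated sources together contribute 10^(77.0/10) + 10^(85.6/10) = 4.132e+08, i.e. 86.16 dB.
The limit corresponds to 10^(89.3/10) = 8.511e+08; subtracting the fixed part leaves 4.379e+08 for the hydraulic press, i.e. 86.41 dB.
Required insertion loss = 90.1 − 86.41 = 3.69 dB.

4 dB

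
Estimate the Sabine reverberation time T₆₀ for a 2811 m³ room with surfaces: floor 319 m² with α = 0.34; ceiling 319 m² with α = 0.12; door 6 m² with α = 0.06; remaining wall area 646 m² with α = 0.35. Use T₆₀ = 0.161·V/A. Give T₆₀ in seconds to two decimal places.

Summing Sᵢαᵢ: 319·0.34 + 319·0.12 + 6·0.06 + 646·0.35 = 373.20 m².
T₆₀ = 0.161 × 2811 / 373.20 = 1.213 s.

1.21 s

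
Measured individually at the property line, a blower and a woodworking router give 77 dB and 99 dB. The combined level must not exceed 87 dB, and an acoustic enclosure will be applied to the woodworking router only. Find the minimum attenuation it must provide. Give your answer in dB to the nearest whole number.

Fixed contribution from the other source: Σ 10^(L/10) = 10^(77/10) = 5.012e+07 (77.00 dB).
To meet 87 dB overall, the treated woodworking router may contribute at most 10^(87/10) − 5.012e+07 = 4.511e+08, i.e. 86.54 dB.
So the woodworking router must be reduced from 99 to 86.54 dB: IL = 12.46 dB.

12 dB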